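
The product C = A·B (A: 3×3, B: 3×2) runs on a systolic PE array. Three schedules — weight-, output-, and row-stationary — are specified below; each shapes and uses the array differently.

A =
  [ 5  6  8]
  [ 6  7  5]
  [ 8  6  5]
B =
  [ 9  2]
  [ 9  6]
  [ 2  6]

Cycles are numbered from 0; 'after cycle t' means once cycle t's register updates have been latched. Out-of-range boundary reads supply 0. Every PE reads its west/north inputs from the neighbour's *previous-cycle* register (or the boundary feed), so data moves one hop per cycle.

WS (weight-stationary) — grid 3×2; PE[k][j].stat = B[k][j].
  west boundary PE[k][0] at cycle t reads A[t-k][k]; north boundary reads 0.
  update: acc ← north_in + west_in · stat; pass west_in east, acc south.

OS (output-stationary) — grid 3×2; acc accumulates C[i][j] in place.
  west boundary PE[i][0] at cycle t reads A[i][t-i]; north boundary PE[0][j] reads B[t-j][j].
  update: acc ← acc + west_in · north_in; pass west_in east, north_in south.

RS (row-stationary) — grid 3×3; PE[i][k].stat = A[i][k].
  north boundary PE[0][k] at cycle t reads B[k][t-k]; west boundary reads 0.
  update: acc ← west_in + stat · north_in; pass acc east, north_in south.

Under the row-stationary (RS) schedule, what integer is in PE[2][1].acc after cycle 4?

PE[2][1].acc = 52

RS on a 3×3 grid — tracing PE[2][1] and its feeders:
  0: (1,1).acc=0  regs=<0,0>
  0: (2,0).acc=0  regs=<0,0>
  0: (2,1).acc=0  regs=<0,0>
  1: (1,1).acc=0  regs=<0,0>
  1: (2,0).acc=0  regs=<0,0>
  1: (2,1).acc=0  regs=<0,0>
  2: (1,1).acc=117  regs=<117,9>
  2: (2,0).acc=72  regs=<72,9>
  2: (2,1).acc=0  regs=<0,0>
  3: (1,1).acc=54  regs=<54,6>
  3: (2,0).acc=16  regs=<16,2>
  3: (2,1).acc=126  regs=<126,9>
  4: (1,1).acc=0  regs=<0,0>
  4: (2,0).acc=0  regs=<0,0>
  4: (2,1).acc=52  regs=<52,6>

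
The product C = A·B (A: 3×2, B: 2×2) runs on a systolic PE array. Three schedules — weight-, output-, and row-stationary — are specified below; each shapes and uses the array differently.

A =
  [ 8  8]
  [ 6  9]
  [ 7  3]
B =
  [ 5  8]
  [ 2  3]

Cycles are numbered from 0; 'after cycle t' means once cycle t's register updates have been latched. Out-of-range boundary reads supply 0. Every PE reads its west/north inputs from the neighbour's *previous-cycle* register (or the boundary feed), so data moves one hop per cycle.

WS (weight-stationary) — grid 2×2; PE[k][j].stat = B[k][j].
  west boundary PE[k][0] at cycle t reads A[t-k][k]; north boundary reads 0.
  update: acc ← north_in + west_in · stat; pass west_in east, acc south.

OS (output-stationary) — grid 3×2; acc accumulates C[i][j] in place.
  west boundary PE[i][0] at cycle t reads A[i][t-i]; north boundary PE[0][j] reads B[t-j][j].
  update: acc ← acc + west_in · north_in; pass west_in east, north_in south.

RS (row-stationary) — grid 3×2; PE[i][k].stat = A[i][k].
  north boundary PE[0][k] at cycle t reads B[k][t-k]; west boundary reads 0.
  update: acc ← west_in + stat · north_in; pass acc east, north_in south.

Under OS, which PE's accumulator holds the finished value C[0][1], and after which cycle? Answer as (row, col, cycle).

(row, col, cycle) = (0, 1, 2)

Under OS, C[0][1] lands at PE[0][1]:
  @0  [0,1]  acc 0  |  →0  ↓0
  @1  [0,1]  acc 64  |  →8  ↓8
  @2  [0,1]  acc 88  |  →8  ↓3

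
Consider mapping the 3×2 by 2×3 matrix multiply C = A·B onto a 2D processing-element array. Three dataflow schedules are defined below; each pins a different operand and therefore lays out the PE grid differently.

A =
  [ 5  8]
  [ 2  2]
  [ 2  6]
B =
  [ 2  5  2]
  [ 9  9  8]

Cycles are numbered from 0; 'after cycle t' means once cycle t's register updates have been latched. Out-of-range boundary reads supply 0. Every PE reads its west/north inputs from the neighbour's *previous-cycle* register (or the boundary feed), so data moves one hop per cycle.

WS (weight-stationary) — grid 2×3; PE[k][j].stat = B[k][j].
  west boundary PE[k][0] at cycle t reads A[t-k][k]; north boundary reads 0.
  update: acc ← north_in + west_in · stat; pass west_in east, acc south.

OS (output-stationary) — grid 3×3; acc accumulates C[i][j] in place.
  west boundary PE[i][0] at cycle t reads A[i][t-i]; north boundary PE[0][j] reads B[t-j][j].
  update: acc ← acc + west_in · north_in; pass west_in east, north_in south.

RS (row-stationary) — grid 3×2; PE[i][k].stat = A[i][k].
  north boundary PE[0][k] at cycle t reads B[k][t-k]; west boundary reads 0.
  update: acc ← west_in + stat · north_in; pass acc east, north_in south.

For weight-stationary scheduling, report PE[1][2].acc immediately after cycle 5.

PE[1][2].acc = 52

WS on a 2×3 grid — tracing PE[1][2] and its feeders:
  t=0 PE[0][2]: acc=0 h=0 v=0
  t=0 PE[1][1]: acc=0 h=0 v=0
  t=0 PE[1][2]: acc=0 h=0 v=0
  t=1 PE[0][2]: acc=0 h=0 v=0
  t=1 PE[1][1]: acc=0 h=0 v=0
  t=1 PE[1][2]: acc=0 h=0 v=0
  t=2 PE[0][2]: acc=10 h=5 v=10
  t=2 PE[1][1]: acc=97 h=8 v=97
  t=2 PE[1][2]: acc=0 h=0 v=0
  t=3 PE[0][2]: acc=4 h=2 v=4
  t=3 PE[1][1]: acc=28 h=2 v=28
  t=3 PE[1][2]: acc=74 h=8 v=74
  t=4 PE[0][2]: acc=4 h=2 v=4
  t=4 PE[1][1]: acc=64 h=6 v=64
  t=4 PE[1][2]: acc=20 h=2 v=20
  t=5 PE[0][2]: acc=0 h=0 v=0
  t=5 PE[1][1]: acc=0 h=0 v=0
  t=5 PE[1][2]: acc=52 h=6 v=52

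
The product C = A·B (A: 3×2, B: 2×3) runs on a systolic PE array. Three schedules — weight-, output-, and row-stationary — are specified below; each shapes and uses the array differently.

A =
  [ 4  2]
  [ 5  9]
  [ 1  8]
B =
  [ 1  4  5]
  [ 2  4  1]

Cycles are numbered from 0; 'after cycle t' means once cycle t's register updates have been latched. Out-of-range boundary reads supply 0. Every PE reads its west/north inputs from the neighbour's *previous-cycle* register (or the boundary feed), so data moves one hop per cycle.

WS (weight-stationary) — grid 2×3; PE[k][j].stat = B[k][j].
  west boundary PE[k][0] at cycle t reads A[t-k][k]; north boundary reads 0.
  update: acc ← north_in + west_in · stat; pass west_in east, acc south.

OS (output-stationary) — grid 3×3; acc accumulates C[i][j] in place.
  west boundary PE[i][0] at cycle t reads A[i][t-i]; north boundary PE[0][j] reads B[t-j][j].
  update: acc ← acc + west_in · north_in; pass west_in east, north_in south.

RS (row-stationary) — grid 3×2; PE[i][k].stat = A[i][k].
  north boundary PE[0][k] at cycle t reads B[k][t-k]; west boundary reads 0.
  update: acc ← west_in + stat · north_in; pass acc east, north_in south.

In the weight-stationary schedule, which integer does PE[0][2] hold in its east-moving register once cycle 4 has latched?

register = 1

WS 2×3: PE[0][2] cycle-by-cycle (with neighbour feeds):
  t=0 PE[0][1]: acc=0 h=0 v=0
  t=0 PE[0][2]: acc=0 h=0 v=0
  t=1 PE[0][1]: acc=16 h=4 v=16
  t=1 PE[0][2]: acc=0 h=0 v=0
  t=2 PE[0][1]: acc=20 h=5 v=20
  t=2 PE[0][2]: acc=20 h=4 v=20
  t=3 PE[0][1]: acc=4 h=1 v=4
  t=3 PE[0][2]: acc=25 h=5 v=25
  t=4 PE[0][1]: acc=0 h=0 v=0
  t=4 PE[0][2]: acc=5 h=1 v=5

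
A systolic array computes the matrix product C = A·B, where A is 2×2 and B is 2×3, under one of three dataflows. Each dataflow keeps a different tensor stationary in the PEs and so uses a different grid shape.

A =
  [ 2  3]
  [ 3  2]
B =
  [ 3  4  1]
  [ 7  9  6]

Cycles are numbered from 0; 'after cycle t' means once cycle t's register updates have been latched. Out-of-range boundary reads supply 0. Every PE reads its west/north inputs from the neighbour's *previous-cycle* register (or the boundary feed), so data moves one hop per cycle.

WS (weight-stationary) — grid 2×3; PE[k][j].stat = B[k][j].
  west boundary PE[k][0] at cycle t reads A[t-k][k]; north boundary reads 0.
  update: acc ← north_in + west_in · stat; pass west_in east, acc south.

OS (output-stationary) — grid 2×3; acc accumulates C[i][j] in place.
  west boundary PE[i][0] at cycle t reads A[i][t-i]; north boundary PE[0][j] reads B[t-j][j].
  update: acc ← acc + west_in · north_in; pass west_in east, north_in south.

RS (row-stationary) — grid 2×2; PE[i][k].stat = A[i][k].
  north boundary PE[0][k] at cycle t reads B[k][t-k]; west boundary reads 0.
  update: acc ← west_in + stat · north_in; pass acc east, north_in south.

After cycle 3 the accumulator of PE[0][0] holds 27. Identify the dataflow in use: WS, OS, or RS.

dataflow = OS

WS [2×3] PE[0][0] across cycles:
  t=0 PE[0][0]: acc=6 h=2 v=6
  t=1 PE[0][0]: acc=9 h=3 v=9
  t=2 PE[0][0]: acc=0 h=0 v=0
  t=3 PE[0][0]: acc=0 h=0 v=0
OS [2×3] PE[0][0] across cycles:
  t=0 PE[0][0]: acc=6 h=2 v=3
  t=1 PE[0][0]: acc=27 h=3 v=7
  t=2 PE[0][0]: acc=27 h=0 v=0
  t=3 PE[0][0]: acc=27 h=0 v=0
RS [2×2] PE[0][0] across cycles:
  t=0 PE[0][0]: acc=6 h=6 v=3
  t=1 PE[0][0]: acc=8 h=8 v=4
  t=2 PE[0][0]: acc=2 h=2 v=1
  t=3 PE[0][0]: acc=0 h=0 v=0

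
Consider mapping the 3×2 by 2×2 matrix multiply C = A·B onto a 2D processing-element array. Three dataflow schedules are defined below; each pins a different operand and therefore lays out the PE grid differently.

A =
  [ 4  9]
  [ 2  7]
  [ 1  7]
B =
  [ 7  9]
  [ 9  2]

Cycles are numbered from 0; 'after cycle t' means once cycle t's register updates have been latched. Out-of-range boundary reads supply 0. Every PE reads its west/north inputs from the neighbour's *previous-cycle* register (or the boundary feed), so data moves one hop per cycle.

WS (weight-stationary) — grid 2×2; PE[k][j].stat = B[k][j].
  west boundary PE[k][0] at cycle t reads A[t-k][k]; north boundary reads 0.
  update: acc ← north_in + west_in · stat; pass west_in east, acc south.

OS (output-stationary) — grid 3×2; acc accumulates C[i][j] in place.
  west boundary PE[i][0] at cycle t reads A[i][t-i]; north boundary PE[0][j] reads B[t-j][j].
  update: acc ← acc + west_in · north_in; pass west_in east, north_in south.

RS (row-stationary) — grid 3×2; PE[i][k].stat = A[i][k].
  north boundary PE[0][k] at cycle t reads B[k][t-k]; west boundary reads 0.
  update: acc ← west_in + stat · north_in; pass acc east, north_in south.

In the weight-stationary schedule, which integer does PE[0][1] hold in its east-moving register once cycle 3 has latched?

register = 1

WS (2×2). Following PE[0][1] plus its west/north inputs:
  [0] (0,0) acc=28 (h:4 v:28)
  [0] (0,1) acc=0 (h:0 v:0)
  [1] (0,0) acc=14 (h:2 v:14)
  [1] (0,1) acc=36 (h:4 v:36)
  [2] (0,0) acc=7 (h:1 v:7)
  [2] (0,1) acc=18 (h:2 v:18)
  [3] (0,0) acc=0 (h:0 v:0)
  [3] (0,1) acc=9 (h:1 v:9)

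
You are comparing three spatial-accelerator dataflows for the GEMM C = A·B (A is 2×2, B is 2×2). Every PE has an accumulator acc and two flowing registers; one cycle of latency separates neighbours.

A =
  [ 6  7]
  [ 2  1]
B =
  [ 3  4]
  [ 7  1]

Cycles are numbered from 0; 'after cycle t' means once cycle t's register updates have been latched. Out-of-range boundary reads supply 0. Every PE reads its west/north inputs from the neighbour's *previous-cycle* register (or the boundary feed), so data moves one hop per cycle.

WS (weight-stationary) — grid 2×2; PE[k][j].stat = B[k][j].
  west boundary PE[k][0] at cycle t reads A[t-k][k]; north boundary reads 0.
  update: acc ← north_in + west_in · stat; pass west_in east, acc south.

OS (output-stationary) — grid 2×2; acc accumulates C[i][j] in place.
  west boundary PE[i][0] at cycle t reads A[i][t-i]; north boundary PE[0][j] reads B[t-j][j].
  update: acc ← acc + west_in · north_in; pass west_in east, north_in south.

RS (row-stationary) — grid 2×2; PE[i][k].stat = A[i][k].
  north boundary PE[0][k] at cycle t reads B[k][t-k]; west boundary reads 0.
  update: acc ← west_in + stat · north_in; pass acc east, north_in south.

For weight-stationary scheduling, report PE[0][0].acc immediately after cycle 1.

PE[0][0].acc = 6

WS 2×2: PE[0][0] cycle-by-cycle (with neighbour feeds):
  cycle 0: PE[0][0] → acc 18, east 6, south 18
  cycle 1: PE[0][0] → acc 6, east 2, south 6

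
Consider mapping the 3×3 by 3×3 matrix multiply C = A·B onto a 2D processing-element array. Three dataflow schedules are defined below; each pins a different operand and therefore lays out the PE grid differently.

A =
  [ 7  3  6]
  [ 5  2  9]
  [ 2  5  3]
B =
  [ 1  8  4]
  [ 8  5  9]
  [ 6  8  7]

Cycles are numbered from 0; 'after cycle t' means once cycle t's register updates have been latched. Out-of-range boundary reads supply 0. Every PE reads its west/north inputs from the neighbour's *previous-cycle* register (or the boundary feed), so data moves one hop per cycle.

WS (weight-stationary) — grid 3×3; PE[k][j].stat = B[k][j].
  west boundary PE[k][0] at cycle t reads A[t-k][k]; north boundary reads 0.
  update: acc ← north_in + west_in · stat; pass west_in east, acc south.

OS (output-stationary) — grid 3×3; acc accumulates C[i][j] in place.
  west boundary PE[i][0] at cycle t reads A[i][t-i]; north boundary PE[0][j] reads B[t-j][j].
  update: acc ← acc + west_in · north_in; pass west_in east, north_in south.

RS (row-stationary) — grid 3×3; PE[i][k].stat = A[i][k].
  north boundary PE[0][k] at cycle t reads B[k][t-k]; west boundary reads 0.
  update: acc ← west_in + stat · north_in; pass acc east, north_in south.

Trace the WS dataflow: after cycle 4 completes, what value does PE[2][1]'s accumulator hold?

WS on a 3×3 grid — tracing PE[2][1] and its feeders:
  c0 r1c1: 0 / 0 / 0
  c0 r2c0: 0 / 0 / 0
  c0 r2c1: 0 / 0 / 0
  c1 r1c1: 0 / 0 / 0
  c1 r2c0: 0 / 0 / 0
  c1 r2c1: 0 / 0 / 0
  c2 r1c1: 71 / 3 / 71
  c2 r2c0: 67 / 6 / 67
  c2 r2c1: 0 / 0 / 0
  c3 r1c1: 50 / 2 / 50
  c3 r2c0: 75 / 9 / 75
  c3 r2c1: 119 / 6 / 119
  c4 r1c1: 41 / 5 / 41
  c4 r2c0: 60 / 3 / 60
  c4 r2c1: 122 / 9 / 122

PE[2][1].acc = 122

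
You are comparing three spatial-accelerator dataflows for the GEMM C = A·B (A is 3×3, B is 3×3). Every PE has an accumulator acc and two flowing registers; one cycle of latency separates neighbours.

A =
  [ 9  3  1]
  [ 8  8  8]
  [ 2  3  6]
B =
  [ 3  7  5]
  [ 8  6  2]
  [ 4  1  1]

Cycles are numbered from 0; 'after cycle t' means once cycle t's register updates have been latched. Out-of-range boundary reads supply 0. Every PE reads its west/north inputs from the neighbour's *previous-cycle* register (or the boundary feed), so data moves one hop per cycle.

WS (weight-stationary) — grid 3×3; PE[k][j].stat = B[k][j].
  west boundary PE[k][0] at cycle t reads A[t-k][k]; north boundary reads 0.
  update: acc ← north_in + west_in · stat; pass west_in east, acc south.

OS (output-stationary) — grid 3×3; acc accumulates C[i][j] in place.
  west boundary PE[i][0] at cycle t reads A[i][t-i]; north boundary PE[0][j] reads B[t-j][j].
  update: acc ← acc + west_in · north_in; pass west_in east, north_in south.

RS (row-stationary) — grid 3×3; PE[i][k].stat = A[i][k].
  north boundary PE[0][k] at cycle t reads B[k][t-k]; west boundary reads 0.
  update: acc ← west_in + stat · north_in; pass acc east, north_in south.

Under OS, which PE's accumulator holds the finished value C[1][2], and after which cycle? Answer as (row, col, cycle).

Under OS, C[1][2] lands at PE[1][2]:
  0: (1,2).acc=0  regs=<0,0>
  1: (1,2).acc=0  regs=<0,0>
  2: (1,2).acc=0  regs=<0,0>
  3: (1,2).acc=40  regs=<8,5>
  4: (1,2).acc=56  regs=<8,2>
  5: (1,2).acc=64  regs=<8,1>

(row, col, cycle) = (1, 2, 5)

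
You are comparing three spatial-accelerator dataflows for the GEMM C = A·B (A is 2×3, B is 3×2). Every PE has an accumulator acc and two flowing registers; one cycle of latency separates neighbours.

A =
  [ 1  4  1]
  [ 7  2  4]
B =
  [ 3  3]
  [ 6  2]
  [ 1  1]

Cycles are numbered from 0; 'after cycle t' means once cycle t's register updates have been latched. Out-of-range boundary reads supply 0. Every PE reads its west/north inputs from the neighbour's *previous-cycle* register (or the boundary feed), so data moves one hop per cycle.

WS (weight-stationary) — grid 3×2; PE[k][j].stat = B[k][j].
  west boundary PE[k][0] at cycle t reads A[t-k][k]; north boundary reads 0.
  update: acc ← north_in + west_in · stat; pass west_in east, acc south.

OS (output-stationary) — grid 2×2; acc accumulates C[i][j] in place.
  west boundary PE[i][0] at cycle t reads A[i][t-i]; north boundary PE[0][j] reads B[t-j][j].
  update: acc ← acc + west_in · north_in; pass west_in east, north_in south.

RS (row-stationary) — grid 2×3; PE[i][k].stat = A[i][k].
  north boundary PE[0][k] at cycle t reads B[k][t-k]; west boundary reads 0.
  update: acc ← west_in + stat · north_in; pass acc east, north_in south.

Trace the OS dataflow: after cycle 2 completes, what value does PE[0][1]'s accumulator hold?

PE[0][1].acc = 11

OS (2×2). Following PE[0][1] plus its west/north inputs:
  [0] (0,0) acc=3 (h:1 v:3)
  [0] (0,1) acc=0 (h:0 v:0)
  [1] (0,0) acc=27 (h:4 v:6)
  [1] (0,1) acc=3 (h:1 v:3)
  [2] (0,0) acc=28 (h:1 v:1)
  [2] (0,1) acc=11 (h:4 v:2)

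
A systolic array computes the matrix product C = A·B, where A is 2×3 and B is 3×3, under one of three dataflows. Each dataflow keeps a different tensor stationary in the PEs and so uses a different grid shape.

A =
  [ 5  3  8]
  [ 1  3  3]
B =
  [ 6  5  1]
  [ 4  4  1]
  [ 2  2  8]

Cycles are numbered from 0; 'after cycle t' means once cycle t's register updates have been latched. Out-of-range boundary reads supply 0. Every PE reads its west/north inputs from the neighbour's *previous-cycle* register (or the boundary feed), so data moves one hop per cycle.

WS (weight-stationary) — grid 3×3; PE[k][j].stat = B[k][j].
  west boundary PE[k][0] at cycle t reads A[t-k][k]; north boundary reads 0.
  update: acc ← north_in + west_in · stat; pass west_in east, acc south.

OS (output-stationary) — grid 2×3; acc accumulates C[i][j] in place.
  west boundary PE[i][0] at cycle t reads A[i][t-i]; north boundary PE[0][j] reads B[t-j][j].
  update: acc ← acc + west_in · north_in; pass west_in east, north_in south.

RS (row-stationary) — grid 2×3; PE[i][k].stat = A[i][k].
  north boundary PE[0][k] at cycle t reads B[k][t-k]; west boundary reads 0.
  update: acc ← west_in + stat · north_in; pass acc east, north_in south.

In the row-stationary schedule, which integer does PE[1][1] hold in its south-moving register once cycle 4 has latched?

register = 1

RS on a 2×3 grid — tracing PE[1][1] and its feeders:
  [0] (0,1) acc=0 (h:0 v:0)
  [0] (1,0) acc=0 (h:0 v:0)
  [0] (1,1) acc=0 (h:0 v:0)
  [1] (0,1) acc=42 (h:42 v:4)
  [1] (1,0) acc=6 (h:6 v:6)
  [1] (1,1) acc=0 (h:0 v:0)
  [2] (0,1) acc=37 (h:37 v:4)
  [2] (1,0) acc=5 (h:5 v:5)
  [2] (1,1) acc=18 (h:18 v:4)
  [3] (0,1) acc=8 (h:8 v:1)
  [3] (1,0) acc=1 (h:1 v:1)
  [3] (1,1) acc=17 (h:17 v:4)
  [4] (0,1) acc=0 (h:0 v:0)
  [4] (1,0) acc=0 (h:0 v:0)
  [4] (1,1) acc=4 (h:4 v:1)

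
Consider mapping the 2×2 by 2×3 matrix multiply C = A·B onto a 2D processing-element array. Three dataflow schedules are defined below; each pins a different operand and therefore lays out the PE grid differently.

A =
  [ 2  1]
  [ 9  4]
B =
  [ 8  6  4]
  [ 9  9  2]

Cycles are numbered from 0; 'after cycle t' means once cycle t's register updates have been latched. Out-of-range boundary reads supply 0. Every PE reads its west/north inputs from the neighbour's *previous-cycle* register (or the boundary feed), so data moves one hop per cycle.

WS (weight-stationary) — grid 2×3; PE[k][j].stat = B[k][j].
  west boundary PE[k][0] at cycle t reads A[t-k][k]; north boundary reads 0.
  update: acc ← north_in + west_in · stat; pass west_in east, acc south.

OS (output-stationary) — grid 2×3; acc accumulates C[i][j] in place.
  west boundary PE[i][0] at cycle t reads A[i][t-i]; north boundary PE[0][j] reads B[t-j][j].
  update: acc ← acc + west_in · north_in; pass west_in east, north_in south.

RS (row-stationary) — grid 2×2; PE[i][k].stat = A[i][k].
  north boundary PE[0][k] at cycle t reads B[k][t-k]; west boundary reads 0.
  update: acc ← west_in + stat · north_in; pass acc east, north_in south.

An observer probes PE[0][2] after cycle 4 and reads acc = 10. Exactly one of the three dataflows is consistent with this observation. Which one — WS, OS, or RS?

dataflow = OS

WS (2×3 grid), PE[0][2]:
  @0  [0,2]  acc 0  |  →0  ↓0
  @1  [0,2]  acc 0  |  →0  ↓0
  @2  [0,2]  acc 8  |  →2  ↓8
  @3  [0,2]  acc 36  |  →9  ↓36
  @4  [0,2]  acc 0  |  →0  ↓0
OS (2×3 grid), PE[0][2]:
  @0  [0,2]  acc 0  |  →0  ↓0
  @1  [0,2]  acc 0  |  →0  ↓0
  @2  [0,2]  acc 8  |  →2  ↓4
  @3  [0,2]  acc 10  |  →1  ↓2
  @4  [0,2]  acc 10  |  →0  ↓0
RS (2×2): PE[0][2] does not exist.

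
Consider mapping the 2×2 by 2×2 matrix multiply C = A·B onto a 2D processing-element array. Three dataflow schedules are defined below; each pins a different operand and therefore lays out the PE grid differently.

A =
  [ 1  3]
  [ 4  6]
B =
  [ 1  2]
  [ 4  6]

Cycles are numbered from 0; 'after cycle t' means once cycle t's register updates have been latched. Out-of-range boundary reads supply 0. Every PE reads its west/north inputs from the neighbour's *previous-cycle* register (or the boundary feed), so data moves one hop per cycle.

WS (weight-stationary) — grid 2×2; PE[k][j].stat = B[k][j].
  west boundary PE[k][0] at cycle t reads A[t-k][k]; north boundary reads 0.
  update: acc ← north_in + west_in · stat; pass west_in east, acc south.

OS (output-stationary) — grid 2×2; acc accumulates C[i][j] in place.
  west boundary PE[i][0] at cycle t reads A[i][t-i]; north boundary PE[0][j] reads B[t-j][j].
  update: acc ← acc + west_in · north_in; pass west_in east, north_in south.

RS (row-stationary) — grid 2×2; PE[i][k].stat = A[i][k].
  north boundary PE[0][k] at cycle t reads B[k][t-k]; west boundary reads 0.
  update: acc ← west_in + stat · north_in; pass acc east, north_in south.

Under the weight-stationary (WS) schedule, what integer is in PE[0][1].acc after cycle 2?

PE[0][1].acc = 8

WS (2×2). Following PE[0][1] plus its west/north inputs:
  step 0 · PE0,0: acc=1; fwd→1 fwd↓1
  step 0 · PE0,1: acc=0; fwd→0 fwd↓0
  step 1 · PE0,0: acc=4; fwd→4 fwd↓4
  step 1 · PE0,1: acc=2; fwd→1 fwd↓2
  step 2 · PE0,0: acc=0; fwd→0 fwd↓0
  step 2 · PE0,1: acc=8; fwd→4 fwd↓8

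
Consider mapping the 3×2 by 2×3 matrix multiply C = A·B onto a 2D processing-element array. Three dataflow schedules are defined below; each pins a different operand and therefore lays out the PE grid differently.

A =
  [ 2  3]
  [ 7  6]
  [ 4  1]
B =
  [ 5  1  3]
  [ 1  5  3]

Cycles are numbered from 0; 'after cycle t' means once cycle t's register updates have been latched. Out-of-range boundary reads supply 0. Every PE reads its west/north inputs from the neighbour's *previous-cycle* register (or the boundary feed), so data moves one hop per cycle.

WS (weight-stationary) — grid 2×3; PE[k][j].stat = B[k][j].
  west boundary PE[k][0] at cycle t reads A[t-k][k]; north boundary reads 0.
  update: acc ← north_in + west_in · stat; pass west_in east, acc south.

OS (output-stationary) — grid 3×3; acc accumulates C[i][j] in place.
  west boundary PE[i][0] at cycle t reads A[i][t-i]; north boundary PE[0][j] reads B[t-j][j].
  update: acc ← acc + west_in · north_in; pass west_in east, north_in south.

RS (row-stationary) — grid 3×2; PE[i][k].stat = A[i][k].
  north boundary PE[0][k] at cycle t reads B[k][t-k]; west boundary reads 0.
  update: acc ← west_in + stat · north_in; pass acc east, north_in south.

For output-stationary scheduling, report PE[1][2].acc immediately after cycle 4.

PE[1][2].acc = 39

OS on a 3×3 grid — tracing PE[1][2] and its feeders:
  [0] (0,2) acc=0 (h:0 v:0)
  [0] (1,1) acc=0 (h:0 v:0)
  [0] (1,2) acc=0 (h:0 v:0)
  [1] (0,2) acc=0 (h:0 v:0)
  [1] (1,1) acc=0 (h:0 v:0)
  [1] (1,2) acc=0 (h:0 v:0)
  [2] (0,2) acc=6 (h:2 v:3)
  [2] (1,1) acc=7 (h:7 v:1)
  [2] (1,2) acc=0 (h:0 v:0)
  [3] (0,2) acc=15 (h:3 v:3)
  [3] (1,1) acc=37 (h:6 v:5)
  [3] (1,2) acc=21 (h:7 v:3)
  [4] (0,2) acc=15 (h:0 v:0)
  [4] (1,1) acc=37 (h:0 v:0)
  [4] (1,2) acc=39 (h:6 v:3)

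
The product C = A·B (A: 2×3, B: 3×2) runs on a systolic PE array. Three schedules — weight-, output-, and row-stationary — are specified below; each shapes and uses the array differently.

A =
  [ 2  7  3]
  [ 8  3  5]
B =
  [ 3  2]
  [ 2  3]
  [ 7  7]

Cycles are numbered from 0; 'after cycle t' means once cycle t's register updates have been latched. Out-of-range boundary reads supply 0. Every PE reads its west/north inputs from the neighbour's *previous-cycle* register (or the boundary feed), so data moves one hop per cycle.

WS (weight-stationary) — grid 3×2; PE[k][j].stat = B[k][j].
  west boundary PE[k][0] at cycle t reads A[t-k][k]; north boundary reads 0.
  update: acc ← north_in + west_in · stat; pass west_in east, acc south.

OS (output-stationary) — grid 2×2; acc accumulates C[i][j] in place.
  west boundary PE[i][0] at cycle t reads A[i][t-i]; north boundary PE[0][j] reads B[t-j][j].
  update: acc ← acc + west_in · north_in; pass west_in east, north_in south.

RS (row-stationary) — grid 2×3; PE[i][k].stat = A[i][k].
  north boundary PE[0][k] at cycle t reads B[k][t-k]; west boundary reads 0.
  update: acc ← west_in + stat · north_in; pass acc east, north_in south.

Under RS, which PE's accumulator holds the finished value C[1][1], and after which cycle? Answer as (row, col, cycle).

RS: C[1][1] accumulates in PE[1][2]:
  cycle 0: PE[1][2] → acc 0, east 0, south 0
  cycle 1: PE[1][2] → acc 0, east 0, south 0
  cycle 2: PE[1][2] → acc 0, east 0, south 0
  cycle 3: PE[1][2] → acc 65, east 65, south 7
  cycle 4: PE[1][2] → acc 60, east 60, south 7

(row, col, cycle) = (1, 2, 4)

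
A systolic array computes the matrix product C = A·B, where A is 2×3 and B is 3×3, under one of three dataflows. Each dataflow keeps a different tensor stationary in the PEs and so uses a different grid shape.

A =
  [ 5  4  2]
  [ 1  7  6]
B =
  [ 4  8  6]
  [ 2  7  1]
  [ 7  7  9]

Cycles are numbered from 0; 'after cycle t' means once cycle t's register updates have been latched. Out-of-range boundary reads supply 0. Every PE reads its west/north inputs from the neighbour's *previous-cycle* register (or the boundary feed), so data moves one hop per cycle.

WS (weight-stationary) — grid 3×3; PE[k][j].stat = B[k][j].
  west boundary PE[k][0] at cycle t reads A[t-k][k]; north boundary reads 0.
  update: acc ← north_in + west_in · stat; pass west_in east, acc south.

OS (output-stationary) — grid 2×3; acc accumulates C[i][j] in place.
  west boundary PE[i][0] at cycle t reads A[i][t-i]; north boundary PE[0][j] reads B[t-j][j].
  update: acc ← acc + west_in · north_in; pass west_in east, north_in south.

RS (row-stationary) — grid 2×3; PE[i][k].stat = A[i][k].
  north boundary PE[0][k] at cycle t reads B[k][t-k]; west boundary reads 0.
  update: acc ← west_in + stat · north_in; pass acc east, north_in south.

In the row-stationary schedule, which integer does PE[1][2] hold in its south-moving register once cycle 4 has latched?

Tracing RS — 2×3 array, target PE[1][2]:
  step 0 · PE0,2: acc=0; fwd→0 fwd↓0
  step 0 · PE1,1: acc=0; fwd→0 fwd↓0
  step 0 · PE1,2: acc=0; fwd→0 fwd↓0
  step 1 · PE0,2: acc=0; fwd→0 fwd↓0
  step 1 · PE1,1: acc=0; fwd→0 fwd↓0
  step 1 · PE1,2: acc=0; fwd→0 fwd↓0
  step 2 · PE0,2: acc=42; fwd→42 fwd↓7
  step 2 · PE1,1: acc=18; fwd→18 fwd↓2
  step 2 · PE1,2: acc=0; fwd→0 fwd↓0
  step 3 · PE0,2: acc=82; fwd→82 fwd↓7
  step 3 · PE1,1: acc=57; fwd→57 fwd↓7
  step 3 · PE1,2: acc=60; fwd→60 fwd↓7
  step 4 · PE0,2: acc=52; fwd→52 fwd↓9
  step 4 · PE1,1: acc=13; fwd→13 fwd↓1
  step 4 · PE1,2: acc=99; fwd→99 fwd↓7

register = 7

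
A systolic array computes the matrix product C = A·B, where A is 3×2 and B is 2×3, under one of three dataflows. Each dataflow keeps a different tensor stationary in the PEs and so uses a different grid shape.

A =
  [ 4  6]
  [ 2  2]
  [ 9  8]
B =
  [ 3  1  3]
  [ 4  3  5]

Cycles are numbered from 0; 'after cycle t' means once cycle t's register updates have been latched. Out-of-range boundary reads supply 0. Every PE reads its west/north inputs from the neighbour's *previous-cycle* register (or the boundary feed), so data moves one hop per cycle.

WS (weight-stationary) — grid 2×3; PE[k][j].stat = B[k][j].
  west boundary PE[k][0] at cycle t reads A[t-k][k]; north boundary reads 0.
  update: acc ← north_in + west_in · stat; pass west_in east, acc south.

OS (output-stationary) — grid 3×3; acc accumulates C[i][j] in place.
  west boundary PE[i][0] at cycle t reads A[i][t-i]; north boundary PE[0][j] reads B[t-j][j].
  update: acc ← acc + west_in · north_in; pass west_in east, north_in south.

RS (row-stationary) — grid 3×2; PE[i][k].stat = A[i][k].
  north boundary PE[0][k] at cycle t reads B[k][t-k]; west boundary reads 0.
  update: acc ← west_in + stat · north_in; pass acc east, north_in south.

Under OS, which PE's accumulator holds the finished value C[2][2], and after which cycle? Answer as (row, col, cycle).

(row, col, cycle) = (2, 2, 5)

OS: C[2][2] accumulates in PE[2][2]:
  cycle 0: PE[2][2] → acc 0, east 0, south 0
  cycle 1: PE[2][2] → acc 0, east 0, south 0
  cycle 2: PE[2][2] → acc 0, east 0, south 0
  cycle 3: PE[2][2] → acc 0, east 0, south 0
  cycle 4: PE[2][2] → acc 27, east 9, south 3
  cycle 5: PE[2][2] → acc 67, east 8, south 5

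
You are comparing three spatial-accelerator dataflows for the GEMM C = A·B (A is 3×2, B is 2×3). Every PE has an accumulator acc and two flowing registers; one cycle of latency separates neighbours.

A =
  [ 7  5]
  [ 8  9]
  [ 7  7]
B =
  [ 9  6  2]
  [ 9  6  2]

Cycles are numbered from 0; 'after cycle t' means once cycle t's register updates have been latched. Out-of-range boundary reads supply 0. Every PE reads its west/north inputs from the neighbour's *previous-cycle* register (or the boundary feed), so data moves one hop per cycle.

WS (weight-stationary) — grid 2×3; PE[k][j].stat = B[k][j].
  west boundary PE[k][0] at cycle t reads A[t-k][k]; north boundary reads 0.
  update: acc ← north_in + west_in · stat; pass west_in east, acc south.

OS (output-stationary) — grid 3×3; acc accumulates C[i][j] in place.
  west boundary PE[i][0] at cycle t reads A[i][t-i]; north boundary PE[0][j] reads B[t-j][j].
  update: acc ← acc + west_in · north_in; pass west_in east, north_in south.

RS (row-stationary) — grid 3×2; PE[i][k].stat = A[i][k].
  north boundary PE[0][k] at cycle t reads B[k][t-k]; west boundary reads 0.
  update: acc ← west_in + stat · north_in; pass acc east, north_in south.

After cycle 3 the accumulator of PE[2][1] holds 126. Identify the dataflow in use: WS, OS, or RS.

dataflow = RS

— WS: 2×3 array has no PE[2][1].
— OS: 3×3; PE[2][1] trace:
  c0 r2c1: 0 / 0 / 0
  c1 r2c1: 0 / 0 / 0
  c2 r2c1: 0 / 0 / 0
  c3 r2c1: 42 / 7 / 6
— RS: 3×2; PE[2][1] trace:
  c0 r2c1: 0 / 0 / 0
  c1 r2c1: 0 / 0 / 0
  c2 r2c1: 0 / 0 / 0
  c3 r2c1: 126 / 126 / 9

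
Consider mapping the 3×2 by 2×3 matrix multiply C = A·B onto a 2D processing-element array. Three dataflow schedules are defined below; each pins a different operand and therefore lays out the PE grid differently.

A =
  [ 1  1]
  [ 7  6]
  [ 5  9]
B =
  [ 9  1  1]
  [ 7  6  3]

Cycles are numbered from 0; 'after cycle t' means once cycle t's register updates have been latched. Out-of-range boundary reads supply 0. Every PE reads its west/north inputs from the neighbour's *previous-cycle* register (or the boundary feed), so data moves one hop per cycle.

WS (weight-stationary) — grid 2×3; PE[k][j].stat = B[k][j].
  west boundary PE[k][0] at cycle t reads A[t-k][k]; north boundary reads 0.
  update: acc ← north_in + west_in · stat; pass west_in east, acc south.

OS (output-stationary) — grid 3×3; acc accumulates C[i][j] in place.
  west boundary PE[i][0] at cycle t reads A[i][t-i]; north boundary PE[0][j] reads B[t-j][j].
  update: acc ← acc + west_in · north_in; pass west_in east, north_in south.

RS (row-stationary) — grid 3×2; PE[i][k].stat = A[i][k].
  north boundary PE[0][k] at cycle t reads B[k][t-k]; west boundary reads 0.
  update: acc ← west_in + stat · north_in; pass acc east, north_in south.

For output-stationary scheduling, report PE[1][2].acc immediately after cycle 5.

OS (3×3). Following PE[1][2] plus its west/north inputs:
  [0] (0,2) acc=0 (h:0 v:0)
  [0] (1,1) acc=0 (h:0 v:0)
  [0] (1,2) acc=0 (h:0 v:0)
  [1] (0,2) acc=0 (h:0 v:0)
  [1] (1,1) acc=0 (h:0 v:0)
  [1] (1,2) acc=0 (h:0 v:0)
  [2] (0,2) acc=1 (h:1 v:1)
  [2] (1,1) acc=7 (h:7 v:1)
  [2] (1,2) acc=0 (h:0 v:0)
  [3] (0,2) acc=4 (h:1 v:3)
  [3] (1,1) acc=43 (h:6 v:6)
  [3] (1,2) acc=7 (h:7 v:1)
  [4] (0,2) acc=4 (h:0 v:0)
  [4] (1,1) acc=43 (h:0 v:0)
  [4] (1,2) acc=25 (h:6 v:3)
  [5] (0,2) acc=4 (h:0 v:0)
  [5] (1,1) acc=43 (h:0 v:0)
  [5] (1,2) acc=25 (h:0 v:0)

PE[1][2].acc = 25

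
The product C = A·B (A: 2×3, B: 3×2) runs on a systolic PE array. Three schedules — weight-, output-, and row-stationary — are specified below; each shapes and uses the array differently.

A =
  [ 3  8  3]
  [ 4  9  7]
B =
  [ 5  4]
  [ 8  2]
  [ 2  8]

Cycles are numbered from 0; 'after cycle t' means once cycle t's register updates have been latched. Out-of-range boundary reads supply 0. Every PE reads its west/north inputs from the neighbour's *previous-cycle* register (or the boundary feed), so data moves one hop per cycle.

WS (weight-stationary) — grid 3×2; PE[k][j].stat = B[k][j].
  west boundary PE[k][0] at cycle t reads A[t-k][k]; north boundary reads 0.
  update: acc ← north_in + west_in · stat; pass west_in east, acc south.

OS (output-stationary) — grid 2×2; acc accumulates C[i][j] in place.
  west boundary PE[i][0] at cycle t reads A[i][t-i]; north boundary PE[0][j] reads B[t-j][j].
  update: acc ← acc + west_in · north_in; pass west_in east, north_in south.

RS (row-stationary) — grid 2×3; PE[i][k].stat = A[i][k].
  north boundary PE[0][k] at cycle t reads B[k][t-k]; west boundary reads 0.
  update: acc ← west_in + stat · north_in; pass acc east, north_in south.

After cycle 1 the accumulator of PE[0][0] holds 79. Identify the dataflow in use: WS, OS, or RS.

WS [3×2] PE[0][0] across cycles:
  [0] (0,0) acc=15 (h:3 v:15)
  [1] (0,0) acc=20 (h:4 v:20)
OS [2×2] PE[0][0] across cycles:
  [0] (0,0) acc=15 (h:3 v:5)
  [1] (0,0) acc=79 (h:8 v:8)
RS [2×3] PE[0][0] across cycles:
  [0] (0,0) acc=15 (h:15 v:5)
  [1] (0,0) acc=12 (h:12 v:4)

dataflow = OS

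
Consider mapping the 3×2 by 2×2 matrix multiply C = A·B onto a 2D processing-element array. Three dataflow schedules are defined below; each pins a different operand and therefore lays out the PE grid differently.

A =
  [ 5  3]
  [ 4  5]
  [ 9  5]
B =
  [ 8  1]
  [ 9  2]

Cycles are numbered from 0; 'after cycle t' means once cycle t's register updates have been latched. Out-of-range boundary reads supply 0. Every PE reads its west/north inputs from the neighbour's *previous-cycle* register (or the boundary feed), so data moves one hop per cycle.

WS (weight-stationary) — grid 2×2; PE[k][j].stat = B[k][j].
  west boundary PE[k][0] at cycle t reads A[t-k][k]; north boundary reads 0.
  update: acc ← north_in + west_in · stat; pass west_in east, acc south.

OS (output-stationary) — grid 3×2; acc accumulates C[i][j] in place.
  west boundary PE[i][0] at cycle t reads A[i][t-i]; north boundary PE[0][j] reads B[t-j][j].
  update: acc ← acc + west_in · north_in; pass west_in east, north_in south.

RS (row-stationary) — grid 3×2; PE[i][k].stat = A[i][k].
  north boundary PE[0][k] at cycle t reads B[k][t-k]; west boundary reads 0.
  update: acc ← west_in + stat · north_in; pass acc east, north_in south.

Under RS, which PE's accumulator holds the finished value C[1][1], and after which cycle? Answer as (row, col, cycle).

(row, col, cycle) = (1, 1, 3)

Under RS, C[1][1] lands at PE[1][1]:
  t=0 PE[1][1]: acc=0 h=0 v=0
  t=1 PE[1][1]: acc=0 h=0 v=0
  t=2 PE[1][1]: acc=77 h=77 v=9
  t=3 PE[1][1]: acc=14 h=14 v=2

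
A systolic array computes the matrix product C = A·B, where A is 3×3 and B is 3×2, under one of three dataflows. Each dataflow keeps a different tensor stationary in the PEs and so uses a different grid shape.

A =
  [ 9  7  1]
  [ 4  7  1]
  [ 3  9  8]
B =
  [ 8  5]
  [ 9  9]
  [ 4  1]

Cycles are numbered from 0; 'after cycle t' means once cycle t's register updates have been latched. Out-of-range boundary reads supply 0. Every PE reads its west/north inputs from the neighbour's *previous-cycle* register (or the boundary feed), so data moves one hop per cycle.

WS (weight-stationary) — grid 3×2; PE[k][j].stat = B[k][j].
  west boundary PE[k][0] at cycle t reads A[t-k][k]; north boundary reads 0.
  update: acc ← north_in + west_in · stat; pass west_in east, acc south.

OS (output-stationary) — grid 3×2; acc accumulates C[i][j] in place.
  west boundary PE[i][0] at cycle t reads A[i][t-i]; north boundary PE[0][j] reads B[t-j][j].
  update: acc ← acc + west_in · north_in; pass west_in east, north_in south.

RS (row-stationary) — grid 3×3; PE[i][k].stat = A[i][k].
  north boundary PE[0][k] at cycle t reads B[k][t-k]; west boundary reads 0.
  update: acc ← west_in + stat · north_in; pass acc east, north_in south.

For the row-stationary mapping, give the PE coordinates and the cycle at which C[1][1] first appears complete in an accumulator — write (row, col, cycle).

(row, col, cycle) = (1, 2, 4)

Under RS, C[1][1] lands at PE[1][2]:
  t=0 PE[1][2]: acc=0 h=0 v=0
  t=1 PE[1][2]: acc=0 h=0 v=0
  t=2 PE[1][2]: acc=0 h=0 v=0
  t=3 PE[1][2]: acc=99 h=99 v=4
  t=4 PE[1][2]: acc=84 h=84 v=1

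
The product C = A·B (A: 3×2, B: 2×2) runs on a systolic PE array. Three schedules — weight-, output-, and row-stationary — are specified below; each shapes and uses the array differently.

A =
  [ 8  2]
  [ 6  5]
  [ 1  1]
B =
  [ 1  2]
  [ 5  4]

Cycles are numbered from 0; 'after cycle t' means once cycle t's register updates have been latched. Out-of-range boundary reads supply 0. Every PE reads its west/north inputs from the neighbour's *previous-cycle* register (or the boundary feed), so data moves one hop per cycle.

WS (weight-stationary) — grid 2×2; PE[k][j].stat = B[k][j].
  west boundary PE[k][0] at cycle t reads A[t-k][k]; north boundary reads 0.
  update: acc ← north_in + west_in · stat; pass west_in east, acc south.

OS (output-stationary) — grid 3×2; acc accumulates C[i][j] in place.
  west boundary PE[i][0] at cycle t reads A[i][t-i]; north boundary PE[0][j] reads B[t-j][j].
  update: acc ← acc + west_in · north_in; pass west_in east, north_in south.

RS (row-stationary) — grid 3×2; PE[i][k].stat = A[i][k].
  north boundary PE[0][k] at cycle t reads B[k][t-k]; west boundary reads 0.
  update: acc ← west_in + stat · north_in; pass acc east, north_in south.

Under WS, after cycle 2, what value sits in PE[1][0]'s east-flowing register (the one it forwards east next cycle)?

register = 5

WS on a 2×2 grid — tracing PE[1][0] and its feeders:
  0: (0,0).acc=8  regs=<8,8>
  0: (1,0).acc=0  regs=<0,0>
  1: (0,0).acc=6  regs=<6,6>
  1: (1,0).acc=18  regs=<2,18>
  2: (0,0).acc=1  regs=<1,1>
  2: (1,0).acc=31  regs=<5,31>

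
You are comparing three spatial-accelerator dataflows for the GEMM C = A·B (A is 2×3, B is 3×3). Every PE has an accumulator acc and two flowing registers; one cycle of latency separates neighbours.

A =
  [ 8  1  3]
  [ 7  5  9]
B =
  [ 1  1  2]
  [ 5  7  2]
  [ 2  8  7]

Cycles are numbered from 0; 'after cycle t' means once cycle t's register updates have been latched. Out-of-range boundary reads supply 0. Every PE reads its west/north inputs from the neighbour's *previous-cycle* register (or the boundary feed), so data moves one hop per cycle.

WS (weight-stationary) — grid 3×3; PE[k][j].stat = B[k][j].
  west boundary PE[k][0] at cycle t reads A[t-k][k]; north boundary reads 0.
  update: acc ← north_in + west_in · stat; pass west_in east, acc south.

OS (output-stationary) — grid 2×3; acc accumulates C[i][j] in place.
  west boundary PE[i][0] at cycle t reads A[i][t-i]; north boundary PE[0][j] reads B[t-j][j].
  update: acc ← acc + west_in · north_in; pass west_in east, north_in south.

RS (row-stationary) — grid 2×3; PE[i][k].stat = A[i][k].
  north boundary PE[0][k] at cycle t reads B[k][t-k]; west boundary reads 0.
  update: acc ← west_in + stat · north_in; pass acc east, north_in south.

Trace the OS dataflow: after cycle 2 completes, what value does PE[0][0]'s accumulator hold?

Tracing OS — 2×3 array, target PE[0][0]:
  0: (0,0).acc=8  regs=<8,1>
  1: (0,0).acc=13  regs=<1,5>
  2: (0,0).acc=19  regs=<3,2>

PE[0][0].acc = 19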